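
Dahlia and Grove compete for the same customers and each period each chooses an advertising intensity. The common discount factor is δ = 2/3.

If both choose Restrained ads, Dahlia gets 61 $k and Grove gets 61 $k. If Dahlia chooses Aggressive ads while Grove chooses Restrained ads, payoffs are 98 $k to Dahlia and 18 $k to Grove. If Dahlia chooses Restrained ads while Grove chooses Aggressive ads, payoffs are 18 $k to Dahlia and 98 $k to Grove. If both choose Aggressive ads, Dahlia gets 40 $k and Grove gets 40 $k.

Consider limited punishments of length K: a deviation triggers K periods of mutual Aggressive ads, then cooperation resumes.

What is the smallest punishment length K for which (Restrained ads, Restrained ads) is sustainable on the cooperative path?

IC: δ(1−δ^K)/(1−δ) ≥ (98−61)/(61−40) = 37/21.
With δ = 2/3: need 1 − δ^K ≥ 37/21·(1−2/3)/(2/3), i.e. δ^K ≤ 0.1190.
Since (2/3)^5 = 0.1317 and (2/3)^6 = 0.0878, the smallest such K is 6.

6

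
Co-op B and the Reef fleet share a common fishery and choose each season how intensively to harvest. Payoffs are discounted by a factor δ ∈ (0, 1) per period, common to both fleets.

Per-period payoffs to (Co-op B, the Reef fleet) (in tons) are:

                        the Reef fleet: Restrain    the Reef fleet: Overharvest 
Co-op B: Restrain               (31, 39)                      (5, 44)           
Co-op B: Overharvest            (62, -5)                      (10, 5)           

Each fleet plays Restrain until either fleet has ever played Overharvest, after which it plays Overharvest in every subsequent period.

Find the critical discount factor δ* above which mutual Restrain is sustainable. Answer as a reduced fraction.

31/52

Co-op B's threshold: (62−31)/(62−10) = 31/52.
the Reef fleet's threshold: (44−39)/(44−5) = 5/39.
31/52 > 5/39, so Co-op B binds and δ* = 31/52.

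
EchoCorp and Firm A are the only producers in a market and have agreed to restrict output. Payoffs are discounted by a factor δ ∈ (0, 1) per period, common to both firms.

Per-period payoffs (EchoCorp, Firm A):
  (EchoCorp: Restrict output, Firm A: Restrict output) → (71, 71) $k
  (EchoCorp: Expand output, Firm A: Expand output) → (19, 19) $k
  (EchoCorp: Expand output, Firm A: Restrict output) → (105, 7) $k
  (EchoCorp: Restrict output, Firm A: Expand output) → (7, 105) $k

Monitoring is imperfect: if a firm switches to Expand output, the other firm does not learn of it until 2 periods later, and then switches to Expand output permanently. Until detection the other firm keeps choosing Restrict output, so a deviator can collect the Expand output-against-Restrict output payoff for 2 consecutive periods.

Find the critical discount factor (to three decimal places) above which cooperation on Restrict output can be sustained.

0.629

A deviator earns 105 for 2 periods, then 19 forever; cooperating earns 71 forever. Multiplying the IC by (1−δ):
71 ≥ 105(1−δ^2) + 19δ^2, so 86·δ^2 ≥ 34 and δ^2 ≥ 17/43.
δ ≥ (17/43)^(1/2) ≈ 0.629.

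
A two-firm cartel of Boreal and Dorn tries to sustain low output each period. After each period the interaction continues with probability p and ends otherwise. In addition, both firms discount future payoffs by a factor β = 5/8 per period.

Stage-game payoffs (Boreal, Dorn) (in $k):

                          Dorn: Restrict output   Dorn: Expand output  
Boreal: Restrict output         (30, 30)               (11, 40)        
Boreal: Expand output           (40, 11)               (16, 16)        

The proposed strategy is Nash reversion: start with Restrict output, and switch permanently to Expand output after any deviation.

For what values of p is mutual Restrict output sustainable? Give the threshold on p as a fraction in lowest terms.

2/3

Expected continuation weight on next period's payoff is β·p = 5/8·p, which plays the role of the discount factor.
Cooperation requires 5/8·p ≥ (40−30)/(40−16) = 5/12, hence p ≥ 2/3.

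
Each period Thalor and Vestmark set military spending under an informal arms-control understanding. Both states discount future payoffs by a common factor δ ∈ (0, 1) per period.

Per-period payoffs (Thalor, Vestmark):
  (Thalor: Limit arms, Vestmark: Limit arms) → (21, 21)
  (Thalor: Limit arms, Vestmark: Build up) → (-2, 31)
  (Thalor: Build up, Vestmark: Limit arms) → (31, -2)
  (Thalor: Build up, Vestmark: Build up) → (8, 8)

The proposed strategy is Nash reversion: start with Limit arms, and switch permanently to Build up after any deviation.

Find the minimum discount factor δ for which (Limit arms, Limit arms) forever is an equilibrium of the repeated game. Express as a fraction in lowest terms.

10/23

One-period gain from deviating is 31 − 21 = 10. The loss is 21 − 8 = 13 in every subsequent period, with present value 13·δ/(1−δ).
Deviation is unprofitable when 13·δ/(1−δ) ≥ 10, i.e. δ/(1−δ) ≥ 10/13.
Equivalently δ ≥ 10/(10+13) = 10/23.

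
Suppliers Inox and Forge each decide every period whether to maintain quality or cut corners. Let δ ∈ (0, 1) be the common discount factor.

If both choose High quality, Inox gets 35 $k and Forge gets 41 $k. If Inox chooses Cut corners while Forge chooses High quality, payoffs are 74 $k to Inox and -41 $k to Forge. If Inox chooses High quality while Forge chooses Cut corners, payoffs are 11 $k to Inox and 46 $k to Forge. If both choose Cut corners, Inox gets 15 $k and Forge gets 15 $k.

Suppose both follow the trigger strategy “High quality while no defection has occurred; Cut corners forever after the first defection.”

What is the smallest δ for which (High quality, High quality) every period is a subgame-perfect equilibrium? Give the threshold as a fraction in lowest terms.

39/59

Inox's threshold: (74−35)/(74−15) = 39/59.
Forge's threshold: (46−41)/(46−15) = 5/31.
39/59 > 5/31, so Inox binds and δ* = 39/59.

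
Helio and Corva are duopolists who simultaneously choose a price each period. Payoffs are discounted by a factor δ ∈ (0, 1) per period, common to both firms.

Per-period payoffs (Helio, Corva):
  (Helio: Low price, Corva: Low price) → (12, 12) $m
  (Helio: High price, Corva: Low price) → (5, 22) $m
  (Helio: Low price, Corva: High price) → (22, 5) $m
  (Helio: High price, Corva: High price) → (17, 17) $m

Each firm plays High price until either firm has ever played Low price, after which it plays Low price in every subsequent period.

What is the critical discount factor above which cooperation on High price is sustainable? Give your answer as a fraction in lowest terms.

Cooperation forever yields 17 each period: 17/(1−δ).
Deviating yields 22 once, then 12 forever: 22 + 12δ/(1−δ).
No profitable deviation requires 17/(1−δ) ≥ 22 + 12δ/(1−δ).
Multiplying by (1−δ): 17 ≥ 22(1−δ) + 12δ = 22 − 10δ.
So 10δ ≥ 5, i.e. δ ≥ 5/10 = 1/2.

1/2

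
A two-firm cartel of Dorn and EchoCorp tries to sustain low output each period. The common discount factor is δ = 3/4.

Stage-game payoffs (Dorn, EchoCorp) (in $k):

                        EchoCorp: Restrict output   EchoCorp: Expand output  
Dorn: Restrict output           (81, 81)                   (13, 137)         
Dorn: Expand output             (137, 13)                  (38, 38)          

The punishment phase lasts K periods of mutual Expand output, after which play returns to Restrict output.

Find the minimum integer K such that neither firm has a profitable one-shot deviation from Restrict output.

IC: δ(1−δ^K)/(1−δ) ≥ (137−81)/(81−38) = 56/43.
With δ = 3/4: need 1 − δ^K ≥ 56/43·(1−3/4)/(3/4), i.e. δ^K ≤ 0.5659.
Since (3/4)^1 = 0.7500 and (3/4)^2 = 0.5625, the smallest such K is 2.

2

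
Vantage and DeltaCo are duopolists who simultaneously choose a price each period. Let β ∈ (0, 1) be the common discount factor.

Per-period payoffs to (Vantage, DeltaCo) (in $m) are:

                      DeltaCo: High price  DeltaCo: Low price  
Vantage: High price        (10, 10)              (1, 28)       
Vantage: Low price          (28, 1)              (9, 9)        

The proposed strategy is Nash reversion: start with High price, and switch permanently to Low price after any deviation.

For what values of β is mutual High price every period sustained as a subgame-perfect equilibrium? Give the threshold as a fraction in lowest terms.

Cooperation forever yields 10 each period: 10/(1−β).
Deviating yields 28 once, then 9 forever: 28 + 9β/(1−β).
No profitable deviation requires 10/(1−β) ≥ 28 + 9β/(1−β).
Multiplying by (1−β): 10 ≥ 28(1−β) + 9β = 28 − 19β.
So 19β ≥ 18, i.e. β ≥ 18/19.

18/19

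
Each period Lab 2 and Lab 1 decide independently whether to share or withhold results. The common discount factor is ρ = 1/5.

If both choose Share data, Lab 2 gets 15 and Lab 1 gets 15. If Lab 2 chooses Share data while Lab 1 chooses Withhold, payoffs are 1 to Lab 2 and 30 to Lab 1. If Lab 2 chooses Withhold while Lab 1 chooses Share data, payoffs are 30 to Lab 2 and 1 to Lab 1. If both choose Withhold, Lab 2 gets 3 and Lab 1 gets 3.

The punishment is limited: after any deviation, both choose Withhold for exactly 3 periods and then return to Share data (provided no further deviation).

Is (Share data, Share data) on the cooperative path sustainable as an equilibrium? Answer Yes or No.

No

Comparing payoff streams over the 4 periods until play realigns: cooperate → 15(1+ρ+…+ρ^3); deviate → 30 + 3(ρ+…+ρ^3).
Cooperation is sustained iff (15−3)(ρ+…+ρ^3) ≥ 30−15.
ρ+…+ρ^3 = 1/5·(1−(1/5)^3)/(1−1/5) = 0.2480, and (30−15)/(15−3) = 1.2500.
0.2480 < 1.2500, so cooperation is not sustainable.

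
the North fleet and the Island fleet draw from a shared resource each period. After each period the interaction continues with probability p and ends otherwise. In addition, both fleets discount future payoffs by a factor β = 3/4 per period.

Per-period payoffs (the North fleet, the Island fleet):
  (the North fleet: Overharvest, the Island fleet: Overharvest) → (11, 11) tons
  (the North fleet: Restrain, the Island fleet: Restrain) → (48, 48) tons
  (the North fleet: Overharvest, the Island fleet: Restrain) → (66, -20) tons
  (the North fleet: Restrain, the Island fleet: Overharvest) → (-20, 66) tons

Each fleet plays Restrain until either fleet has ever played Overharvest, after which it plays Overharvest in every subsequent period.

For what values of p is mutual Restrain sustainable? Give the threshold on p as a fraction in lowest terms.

With continuation probability p and discount β, the effective per-period discount factor is βp.
Grim-trigger IC: βp ≥ (66−48)/(66−11) = 18/55.
So p ≥ (18/55)/(3/4) = 24/55.

24/55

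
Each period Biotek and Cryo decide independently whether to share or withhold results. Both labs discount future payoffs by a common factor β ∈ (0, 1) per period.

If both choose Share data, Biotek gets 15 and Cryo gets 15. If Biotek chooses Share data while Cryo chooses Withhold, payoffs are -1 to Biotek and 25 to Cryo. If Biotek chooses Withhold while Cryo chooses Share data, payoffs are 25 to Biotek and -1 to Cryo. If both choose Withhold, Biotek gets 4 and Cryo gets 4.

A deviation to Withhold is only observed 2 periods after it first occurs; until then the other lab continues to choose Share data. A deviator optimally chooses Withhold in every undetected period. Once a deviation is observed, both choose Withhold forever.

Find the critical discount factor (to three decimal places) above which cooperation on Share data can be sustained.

0.690

The best deviation is to choose Withhold for all 2 undetected periods, earning 25 each, then 4 forever once detected.
Deviation value: 25(1−β^2)/(1−β) + 4β^2/(1−β); cooperation value: 15/(1−β).
IC: 15 ≥ 25(1−β^2) + 4β^2 = 25 − 21β^2.
So β^2 ≥ 10/21, giving β ≥ (10/21)^(1/2) ≈ 0.690.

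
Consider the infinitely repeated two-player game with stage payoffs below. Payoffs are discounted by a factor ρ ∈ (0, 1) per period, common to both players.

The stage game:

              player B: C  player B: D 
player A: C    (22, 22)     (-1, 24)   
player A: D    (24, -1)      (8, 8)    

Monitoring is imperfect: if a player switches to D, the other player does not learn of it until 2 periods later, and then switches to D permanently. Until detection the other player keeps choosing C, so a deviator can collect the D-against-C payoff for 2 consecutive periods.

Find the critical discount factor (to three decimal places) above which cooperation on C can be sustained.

A deviator earns 24 for 2 periods, then 8 forever; cooperating earns 22 forever. Multiplying the IC by (1−ρ):
22 ≥ 24(1−ρ^2) + 8ρ^2, so 16·ρ^2 ≥ 2 and ρ^2 ≥ 1/8.
ρ ≥ (1/8)^(1/2) ≈ 0.354.

0.354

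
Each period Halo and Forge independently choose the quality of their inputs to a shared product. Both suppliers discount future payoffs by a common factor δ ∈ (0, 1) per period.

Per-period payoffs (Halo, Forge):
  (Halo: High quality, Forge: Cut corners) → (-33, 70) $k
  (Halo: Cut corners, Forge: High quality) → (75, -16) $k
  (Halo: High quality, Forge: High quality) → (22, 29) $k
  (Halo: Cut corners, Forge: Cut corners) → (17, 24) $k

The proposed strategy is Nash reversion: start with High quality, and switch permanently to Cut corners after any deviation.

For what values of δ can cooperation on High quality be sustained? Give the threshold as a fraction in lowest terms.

For Halo: deviation gain 75−22 = 53, per-period punishment loss 22−17 = 5. IC gives δ ≥ 53/58.
For Forge: gain 41, loss 5 per period, so δ ≥ 41/46.
The tighter constraint is Halo's, so cooperation needs δ ≥ 53/58.

53/58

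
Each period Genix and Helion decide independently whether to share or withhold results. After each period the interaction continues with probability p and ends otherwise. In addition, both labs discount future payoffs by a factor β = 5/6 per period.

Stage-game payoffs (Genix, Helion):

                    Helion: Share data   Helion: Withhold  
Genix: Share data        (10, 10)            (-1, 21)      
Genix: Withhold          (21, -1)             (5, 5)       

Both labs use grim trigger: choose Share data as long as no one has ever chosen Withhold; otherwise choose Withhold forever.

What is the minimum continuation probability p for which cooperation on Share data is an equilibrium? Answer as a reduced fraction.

Expected continuation weight on next period's payoff is β·p = 5/6·p, which plays the role of the discount factor.
Cooperation requires 5/6·p ≥ (21−10)/(21−5) = 11/16, hence p ≥ 33/40.

33/40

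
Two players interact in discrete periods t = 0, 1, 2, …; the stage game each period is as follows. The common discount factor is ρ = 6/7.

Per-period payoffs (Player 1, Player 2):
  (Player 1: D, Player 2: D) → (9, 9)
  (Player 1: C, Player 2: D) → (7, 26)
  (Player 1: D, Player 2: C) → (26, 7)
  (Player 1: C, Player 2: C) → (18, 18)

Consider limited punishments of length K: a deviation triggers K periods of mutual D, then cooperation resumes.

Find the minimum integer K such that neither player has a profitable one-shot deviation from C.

2

IC: ρ(1−ρ^K)/(1−ρ) ≥ (26−18)/(18−9) = 8/9.
With ρ = 6/7: need 1 − ρ^K ≥ 8/9·(1−6/7)/(6/7), i.e. ρ^K ≤ 0.8519.
Since (6/7)^1 = 0.8571 and (6/7)^2 = 0.7347, the smallest such K is 2.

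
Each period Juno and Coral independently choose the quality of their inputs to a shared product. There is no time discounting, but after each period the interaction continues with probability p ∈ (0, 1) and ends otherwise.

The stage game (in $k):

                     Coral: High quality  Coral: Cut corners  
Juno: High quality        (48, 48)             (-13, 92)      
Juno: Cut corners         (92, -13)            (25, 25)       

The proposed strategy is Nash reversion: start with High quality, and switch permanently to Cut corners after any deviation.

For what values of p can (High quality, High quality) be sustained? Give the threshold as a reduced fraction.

With no time discounting, the continuation probability p plays the role of the discount factor.
Grim-trigger IC: 48/(1−p) ≥ 92 + 25p/(1−p) ⇒ p ≥ (92−48)/(92−25) = 44/67.

44/67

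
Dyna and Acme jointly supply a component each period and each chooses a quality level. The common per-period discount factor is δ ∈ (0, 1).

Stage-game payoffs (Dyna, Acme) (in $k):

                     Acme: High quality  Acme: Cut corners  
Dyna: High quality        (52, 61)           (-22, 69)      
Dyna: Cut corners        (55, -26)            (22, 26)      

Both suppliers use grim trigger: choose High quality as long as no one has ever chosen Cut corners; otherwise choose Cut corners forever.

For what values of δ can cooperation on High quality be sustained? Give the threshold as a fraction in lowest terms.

Dyna: cooperation gives 52 each period; deviation gives 55 once then 22 forever.
  52/(1−δ) ≥ 55 + 22δ/(1−δ) ⇒ δ ≥ 3/33 = 1/11.
Acme: cooperation gives 61 each period; deviation gives 69 once then 26 forever.
  δ ≥ 8/43.
Both must hold, so the binding constraint is Acme's: δ ≥ 8/43.

8/43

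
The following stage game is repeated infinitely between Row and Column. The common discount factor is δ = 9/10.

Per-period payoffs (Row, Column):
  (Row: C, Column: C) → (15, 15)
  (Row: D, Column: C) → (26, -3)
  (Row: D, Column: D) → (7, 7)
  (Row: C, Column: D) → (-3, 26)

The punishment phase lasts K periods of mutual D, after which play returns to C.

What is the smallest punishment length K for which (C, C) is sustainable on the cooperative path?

2

Need Σ_{k=1}^{K} δ^k ≥ (26−15)/(15−7) = 1.3750 at δ = 9/10.
At K = 1 the sum is 0.9000 < 1.3750; at K = 2 it is 1.7100 ≥ 1.3750.
So the minimum punishment length is K = 2.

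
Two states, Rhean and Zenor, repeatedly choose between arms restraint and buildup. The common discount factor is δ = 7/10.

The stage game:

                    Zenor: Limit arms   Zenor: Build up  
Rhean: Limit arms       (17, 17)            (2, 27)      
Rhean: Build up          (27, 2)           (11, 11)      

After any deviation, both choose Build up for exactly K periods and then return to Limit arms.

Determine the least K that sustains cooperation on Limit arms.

IC: δ(1−δ^K)/(1−δ) ≥ (27−17)/(17−11) = 5/3.
With δ = 7/10: need 1 − δ^K ≥ 5/3·(1−7/10)/(7/10), i.e. δ^K ≤ 0.2857.
Since (7/10)^3 = 0.3430 and (7/10)^4 = 0.2401, the smallest such K is 4.

4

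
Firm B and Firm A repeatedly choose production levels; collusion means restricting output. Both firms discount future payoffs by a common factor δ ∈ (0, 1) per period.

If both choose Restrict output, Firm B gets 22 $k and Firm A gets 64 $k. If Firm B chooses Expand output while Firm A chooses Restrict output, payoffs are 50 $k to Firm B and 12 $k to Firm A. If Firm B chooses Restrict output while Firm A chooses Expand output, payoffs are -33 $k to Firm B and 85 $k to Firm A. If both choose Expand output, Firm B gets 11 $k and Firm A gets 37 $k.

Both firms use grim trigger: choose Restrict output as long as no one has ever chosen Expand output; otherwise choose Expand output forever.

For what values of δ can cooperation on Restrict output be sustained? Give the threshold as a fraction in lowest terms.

28/39

Firm B: cooperation gives 22 each period; deviation gives 50 once then 11 forever.
  22/(1−δ) ≥ 50 + 11δ/(1−δ) ⇒ δ ≥ 28/39.
Firm A: cooperation gives 64 each period; deviation gives 85 once then 37 forever.
  δ ≥ 21/48 = 7/16.
Both must hold, so the binding constraint is Firm B's: δ ≥ 28/39.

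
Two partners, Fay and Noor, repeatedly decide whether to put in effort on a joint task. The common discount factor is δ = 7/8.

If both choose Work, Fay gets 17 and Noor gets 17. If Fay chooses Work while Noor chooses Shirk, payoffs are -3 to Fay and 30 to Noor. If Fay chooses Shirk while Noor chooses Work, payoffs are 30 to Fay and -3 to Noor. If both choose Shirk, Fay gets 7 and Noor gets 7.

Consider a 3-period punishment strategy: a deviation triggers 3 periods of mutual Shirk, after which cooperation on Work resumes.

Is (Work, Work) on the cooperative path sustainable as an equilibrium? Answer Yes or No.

Comparing payoff streams over the 4 periods until play realigns: cooperate → 17(1+δ+…+δ^3); deviate → 30 + 7(δ+…+δ^3).
Cooperation is sustained iff (17−7)(δ+…+δ^3) ≥ 30−17.
δ+…+δ^3 = 7/8·(1−(7/8)^3)/(1−7/8) = 2.3105, and (30−17)/(17−7) = 1.3000.
2.3105 ≥ 1.3000, so cooperation is sustainable.

Yes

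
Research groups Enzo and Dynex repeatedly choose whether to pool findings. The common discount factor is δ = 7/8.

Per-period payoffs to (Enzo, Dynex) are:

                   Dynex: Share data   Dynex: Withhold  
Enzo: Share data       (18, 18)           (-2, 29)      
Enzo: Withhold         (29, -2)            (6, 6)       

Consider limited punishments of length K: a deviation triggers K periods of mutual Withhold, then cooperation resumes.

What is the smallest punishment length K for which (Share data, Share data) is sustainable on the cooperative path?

2

No profitable deviation requires (18−6)(δ+…+δ^K) ≥ 29−18, i.e. δ+…+δ^K ≥ 11/12 ≈ 0.9167.
With δ = 7/8, the partial sums are K=1: 0.8750, K=2: 1.6406.
K = 2 is the first length at which the sum reaches 0.9167.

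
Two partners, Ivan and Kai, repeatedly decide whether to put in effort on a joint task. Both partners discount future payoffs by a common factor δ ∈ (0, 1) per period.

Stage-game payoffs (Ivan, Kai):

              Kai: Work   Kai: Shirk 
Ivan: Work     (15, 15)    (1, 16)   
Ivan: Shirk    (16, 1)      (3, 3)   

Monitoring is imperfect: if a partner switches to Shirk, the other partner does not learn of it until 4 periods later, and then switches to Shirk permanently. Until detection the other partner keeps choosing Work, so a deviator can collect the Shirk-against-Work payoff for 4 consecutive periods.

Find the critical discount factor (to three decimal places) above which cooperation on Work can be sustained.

Deviating for the 4 undetected periods gains 16−15 = 1 per period over cooperation, then loses 15−3 = 12 per period forever once punishment starts.
Gain: 1(1 + δ + … + δ^3); loss: 12·δ^4/(1−δ).
No profitable deviation ⇔ 1(1−δ^4) ≤ 12·δ^4, i.e. δ^4 ≥ 1/(1+12) = 1/13.
Hence δ ≥ (1/13)^(1/4) ≈ 0.527.

0.527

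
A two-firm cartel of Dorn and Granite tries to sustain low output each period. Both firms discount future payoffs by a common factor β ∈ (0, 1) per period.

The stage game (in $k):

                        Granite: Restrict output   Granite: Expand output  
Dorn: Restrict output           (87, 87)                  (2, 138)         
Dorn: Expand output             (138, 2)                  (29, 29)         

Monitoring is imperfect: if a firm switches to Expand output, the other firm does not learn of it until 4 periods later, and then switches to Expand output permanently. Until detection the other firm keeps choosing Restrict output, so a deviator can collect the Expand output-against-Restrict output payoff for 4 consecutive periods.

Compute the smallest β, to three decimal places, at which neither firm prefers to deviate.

A deviator earns 138 for 4 periods, then 29 forever; cooperating earns 87 forever. Multiplying the IC by (1−β):
87 ≥ 138(1−β^4) + 29β^4, so 109·β^4 ≥ 51 and β^4 ≥ 51/109.
β ≥ (51/109)^(1/4) ≈ 0.827.

0.827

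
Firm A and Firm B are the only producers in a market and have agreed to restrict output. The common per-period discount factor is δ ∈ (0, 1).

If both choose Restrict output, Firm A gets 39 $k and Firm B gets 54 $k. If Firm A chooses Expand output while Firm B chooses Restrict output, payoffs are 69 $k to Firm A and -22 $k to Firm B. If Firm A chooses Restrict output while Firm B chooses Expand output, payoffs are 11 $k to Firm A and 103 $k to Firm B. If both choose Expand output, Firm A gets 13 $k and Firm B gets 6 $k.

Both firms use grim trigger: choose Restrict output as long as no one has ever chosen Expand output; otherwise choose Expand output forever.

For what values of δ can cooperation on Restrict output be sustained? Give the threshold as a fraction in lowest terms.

Firm A's threshold: (69−39)/(69−13) = 15/28.
Firm B's threshold: (103−54)/(103−6) = 49/97.
15/28 > 49/97, so Firm A binds and δ* = 15/28.

15/28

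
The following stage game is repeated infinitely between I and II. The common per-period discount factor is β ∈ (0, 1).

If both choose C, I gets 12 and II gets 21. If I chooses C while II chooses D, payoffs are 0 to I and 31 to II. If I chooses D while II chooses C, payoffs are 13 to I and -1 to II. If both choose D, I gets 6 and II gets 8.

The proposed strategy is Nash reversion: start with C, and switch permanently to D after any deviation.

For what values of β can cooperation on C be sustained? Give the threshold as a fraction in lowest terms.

I: cooperation gives 12 each period; deviation gives 13 once then 6 forever.
  12/(1−β) ≥ 13 + 6β/(1−β) ⇒ β ≥ 1/7.
II: cooperation gives 21 each period; deviation gives 31 once then 8 forever.
  β ≥ 10/23.
Both must hold, so the binding constraint is II's: β ≥ 10/23.

10/23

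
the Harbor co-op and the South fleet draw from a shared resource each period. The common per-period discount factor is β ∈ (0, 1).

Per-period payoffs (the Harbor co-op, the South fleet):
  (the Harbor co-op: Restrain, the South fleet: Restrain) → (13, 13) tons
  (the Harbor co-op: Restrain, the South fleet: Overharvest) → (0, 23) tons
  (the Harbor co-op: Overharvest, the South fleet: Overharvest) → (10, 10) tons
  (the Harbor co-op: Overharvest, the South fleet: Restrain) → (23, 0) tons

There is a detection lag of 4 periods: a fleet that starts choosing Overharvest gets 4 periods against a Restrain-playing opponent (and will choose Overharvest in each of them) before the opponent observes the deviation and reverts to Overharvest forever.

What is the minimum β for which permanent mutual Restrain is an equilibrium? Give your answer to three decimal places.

0.937

The best deviation is to choose Overharvest for all 4 undetected periods, earning 23 each, then 10 forever once detected.
Deviation value: 23(1−β^4)/(1−β) + 10β^4/(1−β); cooperation value: 13/(1−β).
IC: 13 ≥ 23(1−β^4) + 10β^4 = 23 − 13β^4.
So β^4 ≥ 10/13, giving β ≥ (10/13)^(1/4) ≈ 0.937.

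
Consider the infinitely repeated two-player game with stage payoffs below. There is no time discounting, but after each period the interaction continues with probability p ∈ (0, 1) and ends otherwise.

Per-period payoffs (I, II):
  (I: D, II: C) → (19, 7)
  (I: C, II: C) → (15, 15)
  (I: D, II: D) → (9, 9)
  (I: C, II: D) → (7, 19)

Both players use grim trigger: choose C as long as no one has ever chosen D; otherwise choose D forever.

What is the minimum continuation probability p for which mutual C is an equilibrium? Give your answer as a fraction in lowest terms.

Expected cooperation value is 15 + p·15 + p²·15 + … = 15/(1−p); deviation gives 19 + p·9/(1−p).
15 ≥ 19(1−p) + 9p ⇒ 10p ≥ 4 ⇒ p ≥ 4/10 = 2/5.

2/5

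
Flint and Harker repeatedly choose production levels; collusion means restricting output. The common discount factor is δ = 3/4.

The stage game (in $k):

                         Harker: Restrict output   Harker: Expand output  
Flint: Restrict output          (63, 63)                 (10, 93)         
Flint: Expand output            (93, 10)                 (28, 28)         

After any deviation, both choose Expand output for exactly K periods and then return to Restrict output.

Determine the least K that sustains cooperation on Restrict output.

2

IC: δ(1−δ^K)/(1−δ) ≥ (93−63)/(63−28) = 6/7.
With δ = 3/4: need 1 − δ^K ≥ 6/7·(1−3/4)/(3/4), i.e. δ^K ≤ 0.7143.
Since (3/4)^1 = 0.7500 and (3/4)^2 = 0.5625, the smallest such K is 2.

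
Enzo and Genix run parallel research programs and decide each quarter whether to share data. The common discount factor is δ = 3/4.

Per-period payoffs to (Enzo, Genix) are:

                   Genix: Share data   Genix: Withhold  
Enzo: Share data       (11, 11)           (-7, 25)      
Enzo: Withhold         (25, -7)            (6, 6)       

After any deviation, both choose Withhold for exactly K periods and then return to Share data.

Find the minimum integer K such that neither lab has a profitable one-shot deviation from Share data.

10

Need Σ_{k=1}^{K} δ^k ≥ (25−11)/(11−6) = 2.8000 at δ = 3/4.
At K = 9 the sum is 2.7747 < 2.8000; at K = 10 it is 2.8311 ≥ 2.8000.
So the minimum punishment length is K = 10.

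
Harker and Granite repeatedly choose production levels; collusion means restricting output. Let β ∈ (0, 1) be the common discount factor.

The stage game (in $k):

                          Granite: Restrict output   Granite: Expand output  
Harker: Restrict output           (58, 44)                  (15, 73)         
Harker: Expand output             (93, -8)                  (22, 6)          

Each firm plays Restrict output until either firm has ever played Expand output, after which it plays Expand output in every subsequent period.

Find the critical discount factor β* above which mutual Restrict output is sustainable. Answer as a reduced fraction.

35/71

For Harker: deviation gain 93−58 = 35, per-period punishment loss 58−22 = 36. IC gives β ≥ 35/71.
For Granite: gain 29, loss 38 per period, so β ≥ 29/67.
The tighter constraint is Harker's, so cooperation needs β ≥ 35/71.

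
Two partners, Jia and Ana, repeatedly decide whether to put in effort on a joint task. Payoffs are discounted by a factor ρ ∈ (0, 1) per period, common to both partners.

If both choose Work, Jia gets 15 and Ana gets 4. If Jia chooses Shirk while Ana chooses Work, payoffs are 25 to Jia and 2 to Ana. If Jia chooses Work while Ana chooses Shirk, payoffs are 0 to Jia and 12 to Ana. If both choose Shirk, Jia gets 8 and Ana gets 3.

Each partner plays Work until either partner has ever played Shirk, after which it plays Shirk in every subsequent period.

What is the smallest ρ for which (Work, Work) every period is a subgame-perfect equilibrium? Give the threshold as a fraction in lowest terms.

For Jia: deviation gain 25−15 = 10, per-period punishment loss 15−8 = 7. IC gives ρ ≥ 10/17.
For Ana: gain 8, loss 1 per period, so ρ ≥ 8/9.
The tighter constraint is Ana's, so cooperation needs ρ ≥ 8/9.

8/9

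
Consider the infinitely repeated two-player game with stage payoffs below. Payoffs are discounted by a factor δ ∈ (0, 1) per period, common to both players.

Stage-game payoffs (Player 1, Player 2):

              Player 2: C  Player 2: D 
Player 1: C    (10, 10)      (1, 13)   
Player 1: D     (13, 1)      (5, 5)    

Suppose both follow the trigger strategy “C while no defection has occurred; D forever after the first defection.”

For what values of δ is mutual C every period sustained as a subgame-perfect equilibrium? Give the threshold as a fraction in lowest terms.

3/8

Under grim trigger the critical discount factor is (T−C)/(T−P) with T = 13, C = 10, P = 5.
δ* = (13−10)/(13−5) = 3/8.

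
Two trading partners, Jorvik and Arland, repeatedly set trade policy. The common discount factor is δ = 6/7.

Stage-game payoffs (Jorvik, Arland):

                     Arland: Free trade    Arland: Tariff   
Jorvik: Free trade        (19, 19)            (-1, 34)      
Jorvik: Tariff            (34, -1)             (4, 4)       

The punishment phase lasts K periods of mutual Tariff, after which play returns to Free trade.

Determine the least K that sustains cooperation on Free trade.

IC: δ(1−δ^K)/(1−δ) ≥ (34−19)/(19−4) = 1.
With δ = 6/7: need 1 − δ^K ≥ 1·(1−6/7)/(6/7), i.e. δ^K ≤ 0.8333.
Since (6/7)^1 = 0.8571 and (6/7)^2 = 0.7347, the smallest such K is 2.

2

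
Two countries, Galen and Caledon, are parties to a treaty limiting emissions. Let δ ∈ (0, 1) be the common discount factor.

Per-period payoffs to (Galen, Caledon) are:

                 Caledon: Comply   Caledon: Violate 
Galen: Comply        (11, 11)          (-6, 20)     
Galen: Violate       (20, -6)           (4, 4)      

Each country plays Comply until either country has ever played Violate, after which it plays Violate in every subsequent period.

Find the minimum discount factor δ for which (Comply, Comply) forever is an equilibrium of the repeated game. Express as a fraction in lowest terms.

9/16

One-period gain from deviating is 20 − 11 = 9. The loss is 11 − 4 = 7 in every subsequent period, with present value 7·δ/(1−δ).
Deviation is unprofitable when 7·δ/(1−δ) ≥ 9, i.e. δ/(1−δ) ≥ 9/7.
Equivalently δ ≥ 9/(9+7) = 9/16.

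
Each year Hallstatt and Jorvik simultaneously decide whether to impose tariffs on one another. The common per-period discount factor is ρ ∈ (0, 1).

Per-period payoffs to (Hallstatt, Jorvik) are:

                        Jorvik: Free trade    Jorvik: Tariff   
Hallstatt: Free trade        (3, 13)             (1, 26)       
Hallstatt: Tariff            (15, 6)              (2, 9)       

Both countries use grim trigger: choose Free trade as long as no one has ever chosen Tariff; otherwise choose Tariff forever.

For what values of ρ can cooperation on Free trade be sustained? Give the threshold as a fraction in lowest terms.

For Hallstatt: deviation gain 15−3 = 12, per-period punishment loss 3−2 = 1. IC gives ρ ≥ 12/13.
For Jorvik: gain 13, loss 4 per period, so ρ ≥ 13/17.
The tighter constraint is Hallstatt's, so cooperation needs ρ ≥ 12/13.

12/13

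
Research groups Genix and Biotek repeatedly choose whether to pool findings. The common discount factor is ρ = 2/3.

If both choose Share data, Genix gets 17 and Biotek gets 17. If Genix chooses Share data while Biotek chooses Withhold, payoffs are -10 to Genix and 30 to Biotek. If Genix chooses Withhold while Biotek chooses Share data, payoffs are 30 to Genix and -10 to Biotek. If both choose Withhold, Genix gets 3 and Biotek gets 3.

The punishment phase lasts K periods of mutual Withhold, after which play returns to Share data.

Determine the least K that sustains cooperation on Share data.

2

Need Σ_{k=1}^{K} ρ^k ≥ (30−17)/(17−3) = 0.9286 at ρ = 2/3.
At K = 1 the sum is 0.6667 < 0.9286; at K = 2 it is 1.1111 ≥ 0.9286.
So the minimum punishment length is K = 2.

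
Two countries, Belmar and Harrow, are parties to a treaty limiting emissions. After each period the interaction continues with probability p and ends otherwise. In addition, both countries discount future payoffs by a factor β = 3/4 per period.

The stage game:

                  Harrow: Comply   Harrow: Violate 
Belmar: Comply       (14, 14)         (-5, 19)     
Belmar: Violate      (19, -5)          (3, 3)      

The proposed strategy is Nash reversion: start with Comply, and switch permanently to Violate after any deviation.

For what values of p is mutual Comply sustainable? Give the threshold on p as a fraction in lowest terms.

5/12

With continuation probability p and discount β, the effective per-period discount factor is βp.
Grim-trigger IC: βp ≥ (19−14)/(19−3) = 5/16.
So p ≥ (5/16)/(3/4) = 5/12.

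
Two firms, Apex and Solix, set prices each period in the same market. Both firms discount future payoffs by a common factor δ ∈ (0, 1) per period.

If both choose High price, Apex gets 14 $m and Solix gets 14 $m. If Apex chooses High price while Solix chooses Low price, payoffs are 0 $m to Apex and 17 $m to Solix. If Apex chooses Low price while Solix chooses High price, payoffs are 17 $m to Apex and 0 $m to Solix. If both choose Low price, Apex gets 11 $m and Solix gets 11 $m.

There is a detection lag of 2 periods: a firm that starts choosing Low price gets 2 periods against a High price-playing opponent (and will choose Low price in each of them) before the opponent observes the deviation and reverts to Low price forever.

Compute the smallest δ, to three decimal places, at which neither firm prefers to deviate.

Deviating for the 2 undetected periods gains 17−14 = 3 per period over cooperation, then loses 14−11 = 3 per period forever once punishment starts.
Gain: 3(1 + δ + … + δ^1); loss: 3·δ^2/(1−δ).
No profitable deviation ⇔ 3(1−δ^2) ≤ 3·δ^2, i.e. δ^2 ≥ 3/(3+3) = 1/2.
Hence δ ≥ (1/2)^(1/2) ≈ 0.707.

0.707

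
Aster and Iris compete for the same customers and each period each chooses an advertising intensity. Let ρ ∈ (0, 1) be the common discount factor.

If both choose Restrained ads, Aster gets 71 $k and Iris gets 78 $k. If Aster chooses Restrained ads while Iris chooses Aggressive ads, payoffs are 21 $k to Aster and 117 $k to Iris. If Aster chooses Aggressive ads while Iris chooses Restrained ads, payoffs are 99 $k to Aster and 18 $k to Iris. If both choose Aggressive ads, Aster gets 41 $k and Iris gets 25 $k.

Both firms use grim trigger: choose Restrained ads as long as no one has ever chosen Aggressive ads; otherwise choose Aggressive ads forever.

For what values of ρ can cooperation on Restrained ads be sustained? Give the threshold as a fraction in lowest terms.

Aster: cooperation gives 71 each period; deviation gives 99 once then 41 forever.
  71/(1−ρ) ≥ 99 + 41ρ/(1−ρ) ⇒ ρ ≥ 28/58 = 14/29.
Iris: cooperation gives 78 each period; deviation gives 117 once then 25 forever.
  ρ ≥ 39/92.
Both must hold, so the binding constraint is Aster's: ρ ≥ 14/29.

14/29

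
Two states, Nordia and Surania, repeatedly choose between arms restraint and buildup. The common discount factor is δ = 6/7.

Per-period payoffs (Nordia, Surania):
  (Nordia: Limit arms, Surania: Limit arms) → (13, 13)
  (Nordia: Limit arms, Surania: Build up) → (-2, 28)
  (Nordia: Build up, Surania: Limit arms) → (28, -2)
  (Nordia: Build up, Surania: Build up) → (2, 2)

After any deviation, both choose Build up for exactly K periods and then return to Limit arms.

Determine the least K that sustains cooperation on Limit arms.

2

IC: δ(1−δ^K)/(1−δ) ≥ (28−13)/(13−2) = 15/11.
With δ = 6/7: need 1 − δ^K ≥ 15/11·(1−6/7)/(6/7), i.e. δ^K ≤ 0.7727.
Since (6/7)^1 = 0.8571 and (6/7)^2 = 0.7347, the smallest such K is 2.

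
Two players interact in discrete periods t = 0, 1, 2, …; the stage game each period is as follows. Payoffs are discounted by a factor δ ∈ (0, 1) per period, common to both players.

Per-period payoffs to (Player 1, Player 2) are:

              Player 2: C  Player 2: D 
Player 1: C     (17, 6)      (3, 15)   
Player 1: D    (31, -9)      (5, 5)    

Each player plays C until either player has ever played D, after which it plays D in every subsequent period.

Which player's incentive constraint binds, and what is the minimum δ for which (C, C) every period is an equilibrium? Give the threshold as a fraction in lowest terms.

Player 1's threshold: (31−17)/(31−5) = 7/13.
Player 2's threshold: (15−6)/(15−5) = 9/10.
7/13 < 9/10, so Player 2 binds and δ* = 9/10.

Player 2; δ ≥ 9/10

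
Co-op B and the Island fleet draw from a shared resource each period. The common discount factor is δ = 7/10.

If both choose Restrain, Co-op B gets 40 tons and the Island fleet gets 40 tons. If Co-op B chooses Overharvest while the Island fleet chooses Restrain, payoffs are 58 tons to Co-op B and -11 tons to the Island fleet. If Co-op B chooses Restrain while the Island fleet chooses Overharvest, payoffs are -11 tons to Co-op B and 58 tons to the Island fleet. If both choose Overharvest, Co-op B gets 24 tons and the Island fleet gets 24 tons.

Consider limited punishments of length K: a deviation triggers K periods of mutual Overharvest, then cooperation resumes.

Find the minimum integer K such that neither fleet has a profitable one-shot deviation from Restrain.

2

IC: δ(1−δ^K)/(1−δ) ≥ (58−40)/(40−24) = 9/8.
With δ = 7/10: need 1 − δ^K ≥ 9/8·(1−7/10)/(7/10), i.e. δ^K ≤ 0.5179.
Since (7/10)^1 = 0.7000 and (7/10)^2 = 0.4900, the smallest such K is 2.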